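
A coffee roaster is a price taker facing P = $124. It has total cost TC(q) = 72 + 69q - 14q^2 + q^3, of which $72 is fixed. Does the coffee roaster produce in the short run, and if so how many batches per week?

Produce at q = 11

From TC, MC = TC'(q) = 69 - 28q + 3q^2 and AVC = VC/q = 69 - 14q + q^2.
AVC is minimized where dAVC/dq = -14 + 2q = 0, at q = 7; min AVC = 69 - 14·7 + 7^2 = $20.
P = $124 exceeds min AVC = $20, so the firm stays open.
P = MC gives -55 - 28q + 3q^2 = 0, with roots -5/3 and 11. Take the larger (rising MC): q* = 11.
Check: AVC at q = 11 is $36 ≤ P, so revenue covers variable cost.
Profit = P·q − TC = 124·11 − 468 = $896.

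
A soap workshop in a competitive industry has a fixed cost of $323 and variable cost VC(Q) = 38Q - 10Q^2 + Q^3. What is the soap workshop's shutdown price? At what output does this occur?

The firm shuts down when price falls below the minimum of average variable cost. AVC = VC/Q = 38 - 10Q + Q^2.
At the minimum of AVC, MC = AVC. MC = 38 - 20Q + 3Q^2; setting MC = AVC gives 2Q^2 - 10Q = 0, so Q = 5. min AVC = 13.
The firm shuts down for any P below $13.

$13 per unit, at Q = 5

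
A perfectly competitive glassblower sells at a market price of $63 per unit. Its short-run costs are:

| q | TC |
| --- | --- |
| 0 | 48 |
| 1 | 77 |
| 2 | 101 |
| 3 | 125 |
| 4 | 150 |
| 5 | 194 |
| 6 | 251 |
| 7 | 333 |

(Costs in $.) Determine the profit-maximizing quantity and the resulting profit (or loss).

q = 6; profit = $127

Compute π = P·q − TC at each output: q=0: -48; q=1: -14; q=2: 25; q=3: 64; q=4: 102; q=5: 121; q=6: 127; q=7: 108.
Profit is maximized at q = 6. AVC there is 203/6 = $33.83 ≤ P, so producing beats shutting down (which would give -$48).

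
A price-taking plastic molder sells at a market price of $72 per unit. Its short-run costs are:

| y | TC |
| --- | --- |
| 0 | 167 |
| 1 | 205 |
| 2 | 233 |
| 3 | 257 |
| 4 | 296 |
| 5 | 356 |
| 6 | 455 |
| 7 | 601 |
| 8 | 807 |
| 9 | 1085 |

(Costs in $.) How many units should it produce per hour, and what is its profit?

Compute π = P·y − TC at each output: y=0: -167; y=1: -133; y=2: -89; y=3: -41; y=4: -8; y=5: 4; y=6: -23; y=7: -97; y=8: -231; y=9: -437.
Profit is maximized at y = 5. AVC there is 189/5 = $37.80 ≤ P, so producing beats shutting down (which would give -$167).

y = 5; profit = $4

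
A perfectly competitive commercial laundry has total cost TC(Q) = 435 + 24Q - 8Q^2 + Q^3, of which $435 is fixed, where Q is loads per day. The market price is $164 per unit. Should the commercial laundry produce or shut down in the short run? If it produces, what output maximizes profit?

Variable cost is VC = 24Q - 8Q^2 + Q^3, so AVC = VC/Q = 24 - 8Q + Q^2 and MC = dTC/dQ = 24 - 16Q + 3Q^2.
AVC hits its minimum where MC = AVC, at Q = 4, giving min AVC = 24 - 8·4 + 4^2 = $8.
P = $164 exceeds min AVC = $8, so the firm stays open.
Solving P = MC: -140 - 16Q + 3Q^2 = 0 ⇒ Q = -14/3 or 10. On the upward-sloping branch, Q* = 10.
Check: AVC at Q = 10 is $44 ≤ P, so revenue covers variable cost.
Profit = P·Q − TC = 164·10 − 875 = $765.

Produce at Q = 10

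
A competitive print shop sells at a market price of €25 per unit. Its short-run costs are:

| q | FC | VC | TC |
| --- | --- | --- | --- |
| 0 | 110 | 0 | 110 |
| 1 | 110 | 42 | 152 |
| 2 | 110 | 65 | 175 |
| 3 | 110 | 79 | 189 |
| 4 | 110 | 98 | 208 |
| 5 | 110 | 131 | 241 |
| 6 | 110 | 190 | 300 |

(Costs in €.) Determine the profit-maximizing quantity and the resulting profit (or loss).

Tabulate TR − TC: q=0: -110; q=1: -127; q=2: -125; q=3: -114; q=4: -108; q=5: -116; q=6: -150.
Profit is maximized at q = 4. AVC there is 98/4 = €24.50 ≤ P, so producing beats shutting down (which would give -€110).

q = 4; profit = -€108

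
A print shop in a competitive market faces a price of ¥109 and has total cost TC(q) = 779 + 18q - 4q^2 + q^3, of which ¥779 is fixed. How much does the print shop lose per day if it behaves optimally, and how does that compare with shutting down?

AVC = 18 - 4q + q^2; min AVC = ¥14 at q = 2. Since P = ¥109 ≥ min AVC, the firm produces.
MC = 18 - 8q + 3q^2. Setting P = MC and taking the root on the rising branch gives q* = 7.
TR = 109·7 = 763. TC = 779 + 273 = 1052. Profit = 763 − 1052 = -¥289.
Shutting down would mean losing the fixed cost of ¥779, so operating at a loss of ¥289 is better by ¥490.

Profit = -¥289 at q = 7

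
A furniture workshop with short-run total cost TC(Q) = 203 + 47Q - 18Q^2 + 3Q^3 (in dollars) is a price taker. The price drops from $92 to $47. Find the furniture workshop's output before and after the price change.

Output falls from 5 to 4

AVC = 47 - 18Q + 3Q^2, minimized at Q = 3 where min AVC = $20. MC = 47 - 36Q + 9Q^2.
At P = $92 ≥ min AVC, set P = MC on the rising branch: Q = 5.
At P = $47 ≥ min AVC, set P = MC: Q = 4. The firm stays open but cuts output.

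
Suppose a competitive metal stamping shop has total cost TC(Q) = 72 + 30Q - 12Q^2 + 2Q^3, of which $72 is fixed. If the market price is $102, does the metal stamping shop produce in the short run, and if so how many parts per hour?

Produce at Q = 6

Variable cost is VC = 30Q - 12Q^2 + 2Q^3, so AVC = VC/Q = 30 - 12Q + 2Q^2 and MC = dTC/dQ = 30 - 24Q + 6Q^2.
AVC hits its minimum where MC = AVC, at Q = 3, giving min AVC = 30 - 12·3 + 2·3^2 = $12.
Because $102 ≥ $12, revenue can cover variable cost; the firm operates.
Set P = MC: 102 = 30 - 24Q + 6Q^2 → -72 - 24Q + 6Q^2 = 0. The roots are Q = -2 and Q = 6; the profit-maximizing output is on the rising part of MC, so Q* = 6.
Check: AVC at Q = 6 is $30 ≤ P, so revenue covers variable cost.
Profit = P·Q − TC = 102·6 − 252 = $360.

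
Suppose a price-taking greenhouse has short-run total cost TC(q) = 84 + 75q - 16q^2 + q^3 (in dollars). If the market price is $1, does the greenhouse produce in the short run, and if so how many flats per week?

Variable cost is VC = 75q - 16q^2 + q^3, so AVC = VC/q = 75 - 16q + q^2 and MC = dTC/dq = 75 - 32q + 3q^2.
AVC hits its minimum where MC = AVC, at q = 8, giving min AVC = 75 - 16·8 + 8^2 = $11.
With P < min AVC ($1 < $11), every unit sold adds to the loss.
The firm minimizes its loss by shutting down and losing only its fixed cost of $84.

Shut down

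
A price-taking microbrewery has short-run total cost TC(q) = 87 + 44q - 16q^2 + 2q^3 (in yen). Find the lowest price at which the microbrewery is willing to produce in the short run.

The shutdown price is the minimum of AVC. VC = 44q - 16q^2 + 2q^3, so AVC = 44 - 16q + 2q^2.
At the minimum of AVC, MC = AVC. MC = 44 - 32q + 6q^2; setting MC = AVC gives 4q^2 - 16q = 0, so q = 4. min AVC = 12.
The firm shuts down for any P below ¥12.

¥12 per unit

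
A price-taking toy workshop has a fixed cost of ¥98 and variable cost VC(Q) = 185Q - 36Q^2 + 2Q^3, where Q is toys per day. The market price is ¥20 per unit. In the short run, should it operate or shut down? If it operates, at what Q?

From TC, MC = TC'(Q) = 185 - 72Q + 6Q^2 and AVC = VC/Q = 185 - 36Q + 2Q^2.
The AVC parabola has its vertex at Q = 36/4 = 9, where AVC = 185 - 36·9 + 2·9^2 = ¥23.
P = ¥20 lies below min AVC = ¥23; no output level covers variable cost.
Shutting down limits the loss to fixed cost, ¥98.

Shut down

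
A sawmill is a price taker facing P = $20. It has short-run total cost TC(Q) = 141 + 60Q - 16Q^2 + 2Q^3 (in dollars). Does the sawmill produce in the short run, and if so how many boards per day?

Strip out fixed cost: VC = 60Q - 16Q^2 + 2Q^3. Then AVC = 60 - 16Q + 2Q^2 and MC = 60 - 32Q + 6Q^2.
AVC hits its minimum where MC = AVC, at Q = 4, giving min AVC = 60 - 16·4 + 2·4^2 = $28.
P = $20 lies below min AVC = $28; no output level covers variable cost.
Shutting down limits the loss to fixed cost, $141.

Shut down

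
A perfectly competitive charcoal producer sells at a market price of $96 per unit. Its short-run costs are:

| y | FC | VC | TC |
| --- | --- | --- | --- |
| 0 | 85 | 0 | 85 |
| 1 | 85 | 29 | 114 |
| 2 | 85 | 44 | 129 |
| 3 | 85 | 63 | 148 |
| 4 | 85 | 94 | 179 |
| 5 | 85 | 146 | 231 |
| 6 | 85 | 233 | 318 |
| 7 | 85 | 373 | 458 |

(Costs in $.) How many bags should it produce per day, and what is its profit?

y = 6; profit = $258

Profit at each row (π = 96y − TC): y=0: -85; y=1: -18; y=2: 63; y=3: 140; y=4: 205; y=5: 249; y=6: 258; y=7: 214.
Profit is maximized at y = 6. AVC there is 233/6 = $38.83 ≤ P, so producing beats shutting down (which would give -$85).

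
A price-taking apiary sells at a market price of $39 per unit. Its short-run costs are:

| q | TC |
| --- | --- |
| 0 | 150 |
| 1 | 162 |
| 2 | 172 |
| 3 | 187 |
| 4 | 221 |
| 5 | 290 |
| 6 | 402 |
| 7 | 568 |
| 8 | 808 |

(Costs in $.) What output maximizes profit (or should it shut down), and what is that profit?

q = 4; profit = -$65

Tabulate TR − TC: q=0: -150; q=1: -123; q=2: -94; q=3: -70; q=4: -65; q=5: -95; q=6: -168; q=7: -295; q=8: -496.
Profit is maximized at q = 4. AVC there is 71/4 = $17.75 ≤ P, so producing beats shutting down (which would give -$150).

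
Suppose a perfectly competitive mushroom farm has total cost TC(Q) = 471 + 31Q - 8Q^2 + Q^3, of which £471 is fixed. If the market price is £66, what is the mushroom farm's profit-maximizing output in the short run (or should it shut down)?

Produce at Q = 7

Variable cost is VC = 31Q - 8Q^2 + Q^3, so AVC = VC/Q = 31 - 8Q + Q^2 and MC = dTC/dQ = 31 - 16Q + 3Q^2.
AVC hits its minimum where MC = AVC, at Q = 4, giving min AVC = 31 - 8·4 + 4^2 = £15.
Because £66 ≥ £15, revenue can cover variable cost; the firm operates.
Set P = MC: 66 = 31 - 16Q + 3Q^2 → -35 - 16Q + 3Q^2 = 0. The roots are Q = -5/3 and Q = 7; the profit-maximizing output is on the rising part of MC, so Q* = 7.
Check: AVC at Q = 7 is £24 ≤ P, so revenue covers variable cost.
Profit = P·Q − TC = 66·7 − 639 = -£177, a loss, but smaller than the £471 fixed cost the firm would lose by shutting down.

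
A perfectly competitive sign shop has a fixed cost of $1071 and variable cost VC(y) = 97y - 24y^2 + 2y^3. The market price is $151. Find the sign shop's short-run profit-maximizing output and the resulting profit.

AVC = 97 - 24y + 2y^2; min AVC = $25 at y = 6. Since P = $151 ≥ min AVC, the firm produces.
MC = 97 - 48y + 6y^2. Setting P = MC and taking the root on the rising branch gives y* = 9.
TR = 151·9 = 1359. TC = 1071 + 387 = 1458. Profit = 1359 − 1458 = -$99.
Shutting down would mean losing the fixed cost of $1071, so operating at a loss of $99 is better by $972.

Profit = -$99 at y = 9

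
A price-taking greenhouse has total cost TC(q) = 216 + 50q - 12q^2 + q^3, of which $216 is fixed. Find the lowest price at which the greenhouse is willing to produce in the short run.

$14 per unit

The firm shuts down when price falls below the minimum of average variable cost. AVC = VC/q = 50 - 12q + q^2.
At the minimum of AVC, MC = AVC. MC = 50 - 24q + 3q^2; setting MC = AVC gives 2q^2 - 12q = 0, so q = 6. min AVC = 14.
For P < $14 the firm produces nothing.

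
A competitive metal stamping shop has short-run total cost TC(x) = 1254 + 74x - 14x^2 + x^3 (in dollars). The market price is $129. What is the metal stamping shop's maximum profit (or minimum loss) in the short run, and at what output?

AVC = 74 - 14x + x^2; min AVC = $25 at x = 7. Since P = $129 ≥ min AVC, the firm produces.
With MC = 74 - 28x + 3x^2, P = MC on the upward-sloping part at x* = 11.
TR = 129·11 = 1419. TC = 1254 + 451 = 1705. Profit = 1419 − 1705 = -$286.
That loss of $286 beats the $1254 the firm would lose by shutting down; producing recovers $968 of fixed cost.

Profit = -$286 at x = 11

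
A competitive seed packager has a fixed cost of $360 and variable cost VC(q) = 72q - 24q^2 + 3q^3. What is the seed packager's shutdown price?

$24 per unit

The shutdown price is the minimum of AVC. VC = 72q - 24q^2 + 3q^3, so AVC = 72 - 24q + 3q^2.
dAVC/dq = -24 + 6q = 0 gives q = 4. min AVC = 72 - 24·4 + 3·4^2 = 24.
So the shutdown price is $24.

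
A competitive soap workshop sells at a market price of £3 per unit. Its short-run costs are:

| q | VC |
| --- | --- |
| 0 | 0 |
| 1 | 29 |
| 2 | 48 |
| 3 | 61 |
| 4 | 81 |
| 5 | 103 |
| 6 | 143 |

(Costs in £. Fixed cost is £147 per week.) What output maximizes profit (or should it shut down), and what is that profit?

q = 0 (shut down); profit = -£147

Profit at each row (π = 3q − TC): q=0: -147; q=1: -173; q=2: -189; q=3: -199; q=4: -216; q=5: -235; q=6: -272.
Profit is highest at q = 0. Equivalently, the lowest AVC in the table is 81/4 ≈ £20.25 at q = 4, and P = £3 falls below it — price never covers variable cost, so the firm shuts down and loses only its fixed cost.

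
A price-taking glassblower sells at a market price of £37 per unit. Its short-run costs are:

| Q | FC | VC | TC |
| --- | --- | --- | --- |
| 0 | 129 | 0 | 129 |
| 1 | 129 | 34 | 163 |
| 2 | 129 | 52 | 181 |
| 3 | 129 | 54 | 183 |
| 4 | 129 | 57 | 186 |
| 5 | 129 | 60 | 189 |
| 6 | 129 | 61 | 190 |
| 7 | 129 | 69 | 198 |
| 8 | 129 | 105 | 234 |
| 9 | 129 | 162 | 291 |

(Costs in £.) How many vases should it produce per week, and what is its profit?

Q = 8; profit = £62

Profit at each row (π = 37Q − TC): Q=0: -129; Q=1: -126; Q=2: -107; Q=3: -72; Q=4: -38; Q=5: -4; Q=6: 32; Q=7: 61; Q=8: 62; Q=9: 42.
Profit is maximized at Q = 8. AVC there is 105/8 = £13.12 ≤ P, so producing beats shutting down (which would give -£129).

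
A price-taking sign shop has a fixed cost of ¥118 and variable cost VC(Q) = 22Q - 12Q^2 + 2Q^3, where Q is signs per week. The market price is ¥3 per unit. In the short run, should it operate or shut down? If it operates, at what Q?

Strip out fixed cost: VC = 22Q - 12Q^2 + 2Q^3. Then AVC = 22 - 12Q + 2Q^2 and MC = 22 - 24Q + 6Q^2.
AVC hits its minimum where MC = AVC, at Q = 3, giving min AVC = 22 - 12·3 + 2·3^2 = ¥4.
Since P = ¥3 < min AVC = ¥4, price fails to cover variable cost at any output.
Best response: produce nothing and absorb the ¥118 fixed cost.

Shut down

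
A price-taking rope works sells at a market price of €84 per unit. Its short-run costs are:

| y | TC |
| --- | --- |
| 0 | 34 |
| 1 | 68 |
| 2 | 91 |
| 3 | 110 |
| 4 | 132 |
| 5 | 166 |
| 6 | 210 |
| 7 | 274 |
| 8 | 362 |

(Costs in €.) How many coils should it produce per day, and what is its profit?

y = 7; profit = €314

Tabulate TR − TC: y=0: -34; y=1: 16; y=2: 77; y=3: 142; y=4: 204; y=5: 254; y=6: 294; y=7: 314; y=8: 310.
Profit is maximized at y = 7. AVC there is 240/7 = €34.29 ≤ P, so producing beats shutting down (which would give -€34).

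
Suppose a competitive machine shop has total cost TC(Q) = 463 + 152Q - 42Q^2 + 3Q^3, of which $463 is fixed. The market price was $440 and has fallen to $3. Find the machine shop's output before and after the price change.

MC = 152 - 84Q + 9Q^2; the shutdown threshold is min AVC = $5 (at Q = 7).
At P = $440 ≥ min AVC, set P = MC on the rising branch: Q = 12.
At P = $3 < min AVC = $5, price no longer covers variable cost at any output, so the firm shuts down: Q = 0.

Output falls from 12 to 0 (the firm shuts down)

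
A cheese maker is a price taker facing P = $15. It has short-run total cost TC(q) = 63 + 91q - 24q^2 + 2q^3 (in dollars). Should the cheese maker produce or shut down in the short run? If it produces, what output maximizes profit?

Shut down

Strip out fixed cost: VC = 91q - 24q^2 + 2q^3. Then AVC = 91 - 24q + 2q^2 and MC = 91 - 48q + 6q^2.
The AVC parabola has its vertex at q = 24/4 = 6, where AVC = 91 - 24·6 + 2·6^2 = $19.
P = $15 lies below min AVC = $19; no output level covers variable cost.
The firm minimizes its loss by shutting down and losing only its fixed cost of $63.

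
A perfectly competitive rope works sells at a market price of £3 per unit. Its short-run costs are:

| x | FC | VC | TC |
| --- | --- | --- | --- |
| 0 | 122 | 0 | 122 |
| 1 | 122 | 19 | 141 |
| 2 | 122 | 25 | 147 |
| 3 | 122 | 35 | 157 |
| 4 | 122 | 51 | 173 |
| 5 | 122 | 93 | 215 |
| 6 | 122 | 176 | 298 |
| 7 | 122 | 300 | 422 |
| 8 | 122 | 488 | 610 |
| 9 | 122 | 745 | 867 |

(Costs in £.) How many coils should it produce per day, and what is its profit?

Profit at each row (π = 3x − TC): x=0: -122; x=1: -138; x=2: -141; x=3: -148; x=4: -161; x=5: -200; x=6: -280; x=7: -401; x=8: -586; x=9: -840.
Profit is highest at x = 0. Equivalently, the lowest AVC in the table is 35/3 ≈ £11.67 at x = 3, and P = £3 falls below it — price never covers variable cost, so the firm shuts down and loses only its fixed cost.

x = 0 (shut down); profit = -£122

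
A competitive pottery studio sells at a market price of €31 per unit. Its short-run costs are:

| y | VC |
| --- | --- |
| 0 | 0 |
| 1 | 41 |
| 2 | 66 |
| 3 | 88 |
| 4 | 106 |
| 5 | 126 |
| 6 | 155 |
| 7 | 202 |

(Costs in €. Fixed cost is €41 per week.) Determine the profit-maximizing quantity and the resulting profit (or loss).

y = 6; profit = -€10

Tabulate TR − TC: y=0: -41; y=1: -51; y=2: -45; y=3: -36; y=4: -23; y=5: -12; y=6: -10; y=7: -26.
Profit is maximized at y = 6. AVC there is 155/6 = €25.83 ≤ P, so producing beats shutting down (which would give -€41).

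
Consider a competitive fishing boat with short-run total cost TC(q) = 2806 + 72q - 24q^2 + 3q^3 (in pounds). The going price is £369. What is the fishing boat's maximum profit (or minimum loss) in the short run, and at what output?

AVC = 72 - 24q + 3q^2; min AVC = £24 at q = 4. Since P = £369 ≥ min AVC, the firm produces.
MC = 72 - 48q + 9q^2. Setting P = MC and taking the root on the rising branch gives q* = 9.
TR = 369·9 = 3321. TC = 2806 + 891 = 3697. Profit = 3321 − 3697 = -£376.
That loss of £376 beats the £2806 the firm would lose by shutting down; producing recovers £2430 of fixed cost.

Profit = -£376 at q = 9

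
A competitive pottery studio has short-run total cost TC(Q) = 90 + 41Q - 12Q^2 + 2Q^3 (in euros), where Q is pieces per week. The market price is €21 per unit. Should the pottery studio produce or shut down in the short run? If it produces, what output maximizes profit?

Shut down

Variable cost is VC = 41Q - 12Q^2 + 2Q^3, so AVC = VC/Q = 41 - 12Q + 2Q^2 and MC = dTC/dQ = 41 - 24Q + 6Q^2.
AVC is minimized where dAVC/dQ = -12 + 4Q = 0, at Q = 3; min AVC = 41 - 12·3 + 2·3^2 = €23.
P = €21 lies below min AVC = €23; no output level covers variable cost.
Best response: produce nothing and absorb the €90 fixed cost.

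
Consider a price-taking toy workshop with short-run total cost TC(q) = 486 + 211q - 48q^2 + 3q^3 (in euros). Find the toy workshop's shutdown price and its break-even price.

Shutdown price = €19; break-even price = €76

Shutdown price = min AVC. AVC = 211 - 48q + 3q^2, with vertex at q = 8 and minimum €19.
ATC = 486/q + 211 - 48q + 3q^2. Setting dATC/dq = −486/q^2 − 48 + 6q = 0 gives q = 9 (since 6·9^3 − 48·9^2 = 486).
min ATC = 486/9 + 211 − 48·9 + 3·9^2 = €76. That is the break-even price.
Between these two prices the firm operates at a loss; above €76 it earns a profit.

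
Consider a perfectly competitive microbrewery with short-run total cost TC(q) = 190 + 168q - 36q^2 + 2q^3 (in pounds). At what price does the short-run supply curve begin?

£6 per unit

The firm shuts down when price falls below the minimum of average variable cost. AVC = VC/q = 168 - 36q + 2q^2.
At the minimum of AVC, MC = AVC. MC = 168 - 72q + 6q^2; setting MC = AVC gives 4q^2 - 36q = 0, so q = 9. min AVC = 6.
The firm shuts down for any P below £6.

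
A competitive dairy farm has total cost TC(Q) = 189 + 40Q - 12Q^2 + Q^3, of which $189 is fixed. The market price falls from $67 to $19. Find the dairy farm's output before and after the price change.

AVC = 40 - 12Q + Q^2, minimized at Q = 6 where min AVC = $4. MC = 40 - 24Q + 3Q^2.
With P = $67 above the shutdown price, P = MC gives Q = 9.
At P = $19 ≥ min AVC, set P = MC: Q = 7. The firm stays open but cuts output.

Output falls from 9 to 7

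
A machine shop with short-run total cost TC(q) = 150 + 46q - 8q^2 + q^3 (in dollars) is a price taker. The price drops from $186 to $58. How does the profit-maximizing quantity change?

MC = 46 - 16q + 3q^2; the shutdown threshold is min AVC = $30 (at q = 4).
At P = $186 ≥ min AVC, set P = MC on the rising branch: q = 10.
At P = $58 ≥ min AVC, set P = MC: q = 6. The firm stays open but cuts output.

Output falls from 10 to 6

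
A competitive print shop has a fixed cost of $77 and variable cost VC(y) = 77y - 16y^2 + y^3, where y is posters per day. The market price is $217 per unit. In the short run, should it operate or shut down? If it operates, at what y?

Variable cost is VC = 77y - 16y^2 + y^3, so AVC = VC/y = 77 - 16y + y^2 and MC = dTC/dy = 77 - 32y + 3y^2.
AVC is minimized where dAVC/dy = -16 + 2y = 0, at y = 8; min AVC = 77 - 16·8 + 8^2 = $13.
Because $217 ≥ $13, revenue can cover variable cost; the firm operates.
Set P = MC: 217 = 77 - 32y + 3y^2 → -140 - 32y + 3y^2 = 0. The roots are y = -10/3 and y = 14; the profit-maximizing output is on the rising part of MC, so y* = 14.
Check: AVC at y = 14 is $49 ≤ P, so revenue covers variable cost.
Profit = P·y − TC = 217·14 − 763 = $2275.

Produce at y = 14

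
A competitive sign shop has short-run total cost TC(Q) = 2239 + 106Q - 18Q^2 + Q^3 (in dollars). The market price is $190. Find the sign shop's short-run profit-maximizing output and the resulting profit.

AVC = 106 - 18Q + Q^2 has its minimum $25 at Q = 9; price $190 clears that bar, so the firm operates.
With MC = 106 - 36Q + 3Q^2, P = MC on the upward-sloping part at Q* = 14.
TR = 190·14 = 2660. TC = 2239 + 700 = 2939. Profit = 2660 − 2939 = -$279.
By producing, the firm covers all variable cost plus $1960 of fixed cost; shutting down would lose the full $2239.

Profit = -$279 at Q = 14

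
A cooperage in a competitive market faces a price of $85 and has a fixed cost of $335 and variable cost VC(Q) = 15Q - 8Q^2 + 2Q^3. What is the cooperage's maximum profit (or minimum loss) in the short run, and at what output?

AVC = 15 - 8Q + 2Q^2 has its minimum $7 at Q = 2; price $85 clears that bar, so the firm operates.
With MC = 15 - 16Q + 6Q^2, P = MC on the upward-sloping part at Q* = 5.
TR = 85·5 = 425. TC = 335 + 125 = 460. Profit = 425 − 460 = -$35.
By producing, the firm covers all variable cost plus $300 of fixed cost; shutting down would lose the full $335.

Profit = -$35 at Q = 5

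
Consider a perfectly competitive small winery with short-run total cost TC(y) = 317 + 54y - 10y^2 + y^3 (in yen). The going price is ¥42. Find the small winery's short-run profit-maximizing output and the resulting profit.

AVC = 54 - 10y + y^2 has its minimum ¥29 at y = 5; price ¥42 clears that bar, so the firm operates.
MC = 54 - 20y + 3y^2. Setting P = MC and taking the root on the rising branch gives y* = 6.
TR = 42·6 = 252. TC = 317 + 180 = 497. Profit = 252 − 497 = -¥245.
Shutting down would mean losing the fixed cost of ¥317, so operating at a loss of ¥245 is better by ¥72.

Profit = -¥245 at y = 6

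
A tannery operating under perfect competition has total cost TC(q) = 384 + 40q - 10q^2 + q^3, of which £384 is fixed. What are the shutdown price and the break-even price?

Shutdown price = £15; break-even price = £72

AVC = 40 - 10q + q^2; minimized at q = 5, giving min AVC = £15. That is the shutdown price.
ATC = 384/q + 40 - 10q + q^2. Setting dATC/dq = −384/q^2 − 10 + 2q = 0 gives q = 8 (since 2·8^3 − 10·8^2 = 384).
min ATC = 384/8 + 40 − 10·8 + 8^2 = £72. That is the break-even price.
For £15 ≤ P < £72 the firm produces at a loss; below £15 it shuts down.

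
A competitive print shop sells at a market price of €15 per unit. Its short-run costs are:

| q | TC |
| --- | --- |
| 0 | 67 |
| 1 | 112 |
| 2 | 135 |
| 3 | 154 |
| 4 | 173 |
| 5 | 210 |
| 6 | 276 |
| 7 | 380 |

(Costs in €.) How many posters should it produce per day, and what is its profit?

Compute π = P·q − TC at each output: q=0: -67; q=1: -97; q=2: -105; q=3: -109; q=4: -113; q=5: -135; q=6: -186; q=7: -275.
Profit is highest at q = 0. Equivalently, the lowest AVC in the table is 106/4 ≈ €26.50 at q = 4, and P = €15 falls below it — price never covers variable cost, so the firm shuts down and loses only its fixed cost.

q = 0 (shut down); profit = -€67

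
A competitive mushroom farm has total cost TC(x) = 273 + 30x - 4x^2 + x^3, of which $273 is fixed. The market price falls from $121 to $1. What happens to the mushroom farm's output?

Output falls from 7 to 0 (the firm shuts down)

AVC = 30 - 4x + x^2, minimized at x = 2 where min AVC = $26. MC = 30 - 8x + 3x^2.
At P = $121 ≥ min AVC, set P = MC on the rising branch: x = 7.
At P = $1 < min AVC = $26, price no longer covers variable cost at any output, so the firm shuts down: x = 0.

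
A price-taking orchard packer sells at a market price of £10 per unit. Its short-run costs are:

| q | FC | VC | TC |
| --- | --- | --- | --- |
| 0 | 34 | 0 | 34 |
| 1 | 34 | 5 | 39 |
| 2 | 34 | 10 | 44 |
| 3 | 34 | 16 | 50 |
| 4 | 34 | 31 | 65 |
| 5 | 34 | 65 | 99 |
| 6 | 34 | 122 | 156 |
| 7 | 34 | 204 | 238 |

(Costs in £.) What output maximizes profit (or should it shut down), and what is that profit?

q = 3; profit = -£20

Compute π = P·q − TC at each output: q=0: -34; q=1: -29; q=2: -24; q=3: -20; q=4: -25; q=5: -49; q=6: -96; q=7: -168.
Profit is maximized at q = 3. AVC there is 16/3 = £5.33 ≤ P, so producing beats shutting down (which would give -£34).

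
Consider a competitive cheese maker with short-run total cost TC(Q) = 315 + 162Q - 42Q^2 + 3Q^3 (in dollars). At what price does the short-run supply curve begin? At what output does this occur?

The shutdown price is the minimum of AVC. VC = 162Q - 42Q^2 + 3Q^3, so AVC = 162 - 42Q + 3Q^2.
dAVC/dQ = -42 + 6Q = 0 gives Q = 7. min AVC = 162 - 42·7 + 3·7^2 = 15.
The firm shuts down for any P below $15.

$15 per unit, at Q = 7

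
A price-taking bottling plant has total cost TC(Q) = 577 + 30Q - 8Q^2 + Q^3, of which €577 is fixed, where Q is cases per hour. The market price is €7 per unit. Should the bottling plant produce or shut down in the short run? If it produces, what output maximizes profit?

From TC, MC = TC'(Q) = 30 - 16Q + 3Q^2 and AVC = VC/Q = 30 - 8Q + Q^2.
AVC is minimized where dAVC/dQ = -8 + 2Q = 0, at Q = 4; min AVC = 30 - 8·4 + 4^2 = €14.
With P < min AVC (€7 < €14), every unit sold adds to the loss.
The firm minimizes its loss by shutting down and losing only its fixed cost of €577.

Shut down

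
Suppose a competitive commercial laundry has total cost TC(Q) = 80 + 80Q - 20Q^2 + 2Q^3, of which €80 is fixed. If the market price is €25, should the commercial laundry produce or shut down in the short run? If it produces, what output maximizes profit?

Shut down

Strip out fixed cost: VC = 80Q - 20Q^2 + 2Q^3. Then AVC = 80 - 20Q + 2Q^2 and MC = 80 - 40Q + 6Q^2.
The AVC parabola has its vertex at Q = 20/4 = 5, where AVC = 80 - 20·5 + 2·5^2 = €30.
Since P = €25 < min AVC = €30, price fails to cover variable cost at any output.
Shutting down limits the loss to fixed cost, €80.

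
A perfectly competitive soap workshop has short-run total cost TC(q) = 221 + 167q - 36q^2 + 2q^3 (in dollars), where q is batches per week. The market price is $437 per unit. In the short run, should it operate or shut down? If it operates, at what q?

Produce at q = 15

Strip out fixed cost: VC = 167q - 36q^2 + 2q^3. Then AVC = 167 - 36q + 2q^2 and MC = 167 - 72q + 6q^2.
The AVC parabola has its vertex at q = 36/4 = 9, where AVC = 167 - 36·9 + 2·9^2 = $5.
Since P = $437 ≥ min AVC = $5, price covers variable cost and the firm should produce.
Set P = MC: 437 = 167 - 72q + 6q^2 → -270 - 72q + 6q^2 = 0. The roots are q = -3 and q = 15; the profit-maximizing output is on the rising part of MC, so q* = 15.
Check: AVC at q = 15 is $77 ≤ P, so revenue covers variable cost.
Profit = P·q − TC = 437·15 − 1376 = $5179.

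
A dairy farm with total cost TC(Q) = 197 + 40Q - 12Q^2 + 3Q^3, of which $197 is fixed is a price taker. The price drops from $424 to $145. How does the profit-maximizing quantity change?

MC = 40 - 24Q + 9Q^2; the shutdown threshold is min AVC = $28 (at Q = 2).
With P = $424 above the shutdown price, P = MC gives Q = 8.
At P = $145 ≥ min AVC, set P = MC: Q = 5. The firm stays open but cuts output.

Output falls from 8 to 5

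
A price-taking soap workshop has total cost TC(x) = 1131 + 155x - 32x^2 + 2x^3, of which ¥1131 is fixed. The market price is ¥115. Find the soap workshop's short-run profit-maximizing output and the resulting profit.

AVC = 155 - 32x + 2x^2; min AVC = ¥27 at x = 8. Since P = ¥115 ≥ min AVC, the firm produces.
With MC = 155 - 64x + 6x^2, P = MC on the upward-sloping part at x* = 10.
TR = 115·10 = 1150. TC = 1131 + 350 = 1481. Profit = 1150 − 1481 = -¥331.
By producing, the firm covers all variable cost plus ¥800 of fixed cost; shutting down would lose the full ¥1131.

Profit = -¥331 at x = 10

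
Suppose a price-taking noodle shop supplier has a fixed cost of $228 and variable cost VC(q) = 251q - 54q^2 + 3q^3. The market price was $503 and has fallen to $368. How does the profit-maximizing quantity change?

Output falls from 14 to 13

AVC = 251 - 54q + 3q^2, minimized at q = 9 where min AVC = $8. MC = 251 - 108q + 9q^2.
At P = $503 ≥ min AVC, set P = MC on the rising branch: q = 14.
At P = $368 ≥ min AVC, set P = MC: q = 13. The firm stays open but cuts output.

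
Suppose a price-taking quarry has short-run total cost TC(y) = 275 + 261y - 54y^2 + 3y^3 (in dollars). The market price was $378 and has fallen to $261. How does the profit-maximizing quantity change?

MC = 261 - 108y + 9y^2; the shutdown threshold is min AVC = $18 (at y = 9).
At P = $378 ≥ min AVC, set P = MC on the rising branch: y = 13.
At P = $261 ≥ min AVC, set P = MC: y = 12. The firm stays open but cuts output.

Output falls from 13 to 12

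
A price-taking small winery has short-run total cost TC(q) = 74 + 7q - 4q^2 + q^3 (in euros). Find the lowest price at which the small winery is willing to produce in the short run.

The firm shuts down when price falls below the minimum of average variable cost. AVC = VC/q = 7 - 4q + q^2.
At the minimum of AVC, MC = AVC. MC = 7 - 8q + 3q^2; setting MC = AVC gives 2q^2 - 4q = 0, so q = 2. min AVC = 3.
The firm shuts down for any P below €3.

€3 per unit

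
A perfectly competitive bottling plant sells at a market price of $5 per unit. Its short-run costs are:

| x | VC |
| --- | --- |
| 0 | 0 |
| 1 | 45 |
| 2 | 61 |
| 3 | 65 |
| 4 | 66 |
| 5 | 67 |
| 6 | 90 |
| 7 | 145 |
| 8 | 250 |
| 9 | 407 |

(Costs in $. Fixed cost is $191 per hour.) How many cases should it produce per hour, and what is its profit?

x = 0 (shut down); profit = -$191

Compute π = P·x − TC at each output: x=0: -191; x=1: -231; x=2: -242; x=3: -241; x=4: -237; x=5: -233; x=6: -251; x=7: -301; x=8: -401; x=9: -553.
Profit is highest at x = 0. Equivalently, the lowest AVC in the table is 67/5 ≈ $13.40 at x = 5, and P = $5 falls below it — price never covers variable cost, so the firm shuts down and loses only its fixed cost.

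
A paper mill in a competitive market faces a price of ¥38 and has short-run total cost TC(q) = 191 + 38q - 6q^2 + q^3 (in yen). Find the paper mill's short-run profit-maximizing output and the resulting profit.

AVC = 38 - 6q + q^2 has its minimum ¥29 at q = 3; price ¥38 clears that bar, so the firm operates.
With MC = 38 - 12q + 3q^2, P = MC on the upward-sloping part at q* = 4.
TR = 38·4 = 152. TC = 191 + 120 = 311. Profit = 152 − 311 = -¥159.
By producing, the firm covers all variable cost plus ¥32 of fixed cost; shutting down would lose the full ¥191.

Profit = -¥159 at q = 4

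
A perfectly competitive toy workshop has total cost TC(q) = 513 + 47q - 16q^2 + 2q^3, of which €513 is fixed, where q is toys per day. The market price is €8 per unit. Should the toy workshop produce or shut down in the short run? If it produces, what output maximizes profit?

Shut down

Strip out fixed cost: VC = 47q - 16q^2 + 2q^3. Then AVC = 47 - 16q + 2q^2 and MC = 47 - 32q + 6q^2.
The AVC parabola has its vertex at q = 16/4 = 4, where AVC = 47 - 16·4 + 2·4^2 = €15.
With P < min AVC (€8 < €15), every unit sold adds to the loss.
Shutting down limits the loss to fixed cost, €513.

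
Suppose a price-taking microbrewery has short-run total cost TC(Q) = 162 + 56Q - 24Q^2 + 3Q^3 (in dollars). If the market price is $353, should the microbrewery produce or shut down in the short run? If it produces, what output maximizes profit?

Produce at Q = 9

From TC, MC = TC'(Q) = 56 - 48Q + 9Q^2 and AVC = VC/Q = 56 - 24Q + 3Q^2.
The AVC parabola has its vertex at Q = 24/6 = 4, where AVC = 56 - 24·4 + 3·4^2 = $8.
Since P = $353 ≥ min AVC = $8, price covers variable cost and the firm should produce.
Solving P = MC: -297 - 48Q + 9Q^2 = 0 ⇒ Q = -11/3 or 9. On the upward-sloping branch, Q* = 9.
Check: AVC at Q = 9 is $83 ≤ P, so revenue covers variable cost.
Profit = P·Q − TC = 353·9 − 909 = $2268.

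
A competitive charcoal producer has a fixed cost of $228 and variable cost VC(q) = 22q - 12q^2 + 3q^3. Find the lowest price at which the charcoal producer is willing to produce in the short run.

Short-run supply begins at min AVC. From VC = 22q - 12q^2 + 3q^3, AVC = 22 - 12q + 3q^2.
At the minimum of AVC, MC = AVC. MC = 22 - 24q + 9q^2; setting MC = AVC gives 6q^2 - 12q = 0, so q = 2. min AVC = 10.
So the shutdown price is $10.

$10 per unit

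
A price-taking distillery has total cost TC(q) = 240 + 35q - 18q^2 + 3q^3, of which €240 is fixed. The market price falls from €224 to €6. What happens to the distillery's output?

Output falls from 7 to 0 (the firm shuts down)

MC = 35 - 36q + 9q^2; the shutdown threshold is min AVC = €8 (at q = 3).
At P = €224 ≥ min AVC, set P = MC on the rising branch: q = 7.
At P = €6 < min AVC = €8, price no longer covers variable cost at any output, so the firm shuts down: q = 0.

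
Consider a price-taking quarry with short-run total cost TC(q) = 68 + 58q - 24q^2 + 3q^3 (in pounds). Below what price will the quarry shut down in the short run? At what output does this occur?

The shutdown price is the minimum of AVC. VC = 58q - 24q^2 + 3q^3, so AVC = 58 - 24q + 3q^2.
dAVC/dq = -24 + 6q = 0 gives q = 4. min AVC = 58 - 24·4 + 3·4^2 = 10.
The firm shuts down for any P below £10.

£10 per unit, at q = 4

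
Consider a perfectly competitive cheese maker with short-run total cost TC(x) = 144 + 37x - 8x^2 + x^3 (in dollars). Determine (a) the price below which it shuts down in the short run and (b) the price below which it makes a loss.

Shutdown price = $21; break-even price = $49

AVC = 37 - 8x + x^2; minimized at x = 4, giving min AVC = $21. That is the shutdown price.
ATC = 144/x + 37 - 8x + x^2. Setting dATC/dx = −144/x^2 − 8 + 2x = 0 gives x = 6 (since 2·6^3 − 8·6^2 = 144).
min ATC = 144/6 + 37 − 8·6 + 6^2 = $49. That is the break-even price.
For $21 ≤ P < $49 the firm produces at a loss; below $21 it shuts down.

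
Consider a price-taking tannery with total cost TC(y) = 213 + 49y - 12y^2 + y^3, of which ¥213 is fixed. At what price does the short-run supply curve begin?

The firm shuts down when price falls below the minimum of average variable cost. AVC = VC/y = 49 - 12y + y^2.
dAVC/dy = -12 + 2y = 0 gives y = 6. min AVC = 49 - 12·6 + 6^2 = 13.
So the shutdown price is ¥13.

¥13 per unit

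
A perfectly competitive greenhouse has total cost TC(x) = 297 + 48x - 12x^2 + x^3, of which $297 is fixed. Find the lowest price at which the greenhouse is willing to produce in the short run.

The firm shuts down when price falls below the minimum of average variable cost. AVC = VC/x = 48 - 12x + x^2.
At the minimum of AVC, MC = AVC. MC = 48 - 24x + 3x^2; setting MC = AVC gives 2x^2 - 12x = 0, so x = 6. min AVC = 12.
The firm shuts down for any P below $12.

$12 per unit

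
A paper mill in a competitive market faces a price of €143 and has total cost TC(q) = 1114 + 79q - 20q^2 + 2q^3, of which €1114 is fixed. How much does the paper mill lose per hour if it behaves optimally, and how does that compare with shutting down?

AVC = 79 - 20q + 2q^2 has its minimum €29 at q = 5; price €143 clears that bar, so the firm operates.
MC = 79 - 40q + 6q^2. Setting P = MC and taking the root on the rising branch gives q* = 8.
TR = 143·8 = 1144. TC = 1114 + 376 = 1490. Profit = 1144 − 1490 = -€346.
Shutting down would mean losing the fixed cost of €1114, so operating at a loss of €346 is better by €768.

Profit = -€346 at q = 8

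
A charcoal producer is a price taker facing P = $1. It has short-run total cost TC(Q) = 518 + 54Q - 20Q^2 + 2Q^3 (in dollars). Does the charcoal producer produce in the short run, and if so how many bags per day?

Strip out fixed cost: VC = 54Q - 20Q^2 + 2Q^3. Then AVC = 54 - 20Q + 2Q^2 and MC = 54 - 40Q + 6Q^2.
AVC is minimized where dAVC/dQ = -20 + 4Q = 0, at Q = 5; min AVC = 54 - 20·5 + 2·5^2 = $4.
With P < min AVC ($1 < $4), every unit sold adds to the loss.
Shutting down limits the loss to fixed cost, $518.

Shut down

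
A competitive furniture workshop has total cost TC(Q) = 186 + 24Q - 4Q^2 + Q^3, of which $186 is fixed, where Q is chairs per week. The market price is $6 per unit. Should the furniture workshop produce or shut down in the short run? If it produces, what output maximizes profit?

Variable cost is VC = 24Q - 4Q^2 + Q^3, so AVC = VC/Q = 24 - 4Q + Q^2 and MC = dTC/dQ = 24 - 8Q + 3Q^2.
AVC hits its minimum where MC = AVC, at Q = 2, giving min AVC = 24 - 4·2 + 2^2 = $20.
Since P = $6 < min AVC = $20, price fails to cover variable cost at any output.
Shutting down limits the loss to fixed cost, $186.

Shut down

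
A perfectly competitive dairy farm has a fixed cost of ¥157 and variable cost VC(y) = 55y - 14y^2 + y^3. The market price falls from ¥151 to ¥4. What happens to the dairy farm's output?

Output falls from 12 to 0 (the firm shuts down)

MC = 55 - 28y + 3y^2; the shutdown threshold is min AVC = ¥6 (at y = 7).
At P = ¥151 ≥ min AVC, set P = MC on the rising branch: y = 12.
At P = ¥4 < min AVC = ¥6, price no longer covers variable cost at any output, so the firm shuts down: y = 0.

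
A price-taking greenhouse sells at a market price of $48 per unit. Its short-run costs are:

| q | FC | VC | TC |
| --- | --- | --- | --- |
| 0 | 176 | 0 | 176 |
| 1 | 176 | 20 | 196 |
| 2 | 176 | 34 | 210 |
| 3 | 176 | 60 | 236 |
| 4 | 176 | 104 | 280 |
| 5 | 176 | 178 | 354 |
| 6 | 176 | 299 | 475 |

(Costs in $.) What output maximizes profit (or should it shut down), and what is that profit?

q = 4; profit = -$88

Compute π = P·q − TC at each output: q=0: -176; q=1: -148; q=2: -114; q=3: -92; q=4: -88; q=5: -114; q=6: -187.
Profit is maximized at q = 4. AVC there is 104/4 = $26 ≤ P, so producing beats shutting down (which would give -$176).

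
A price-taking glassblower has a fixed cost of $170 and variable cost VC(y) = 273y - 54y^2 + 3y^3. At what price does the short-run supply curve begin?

The shutdown price is the minimum of AVC. VC = 273y - 54y^2 + 3y^3, so AVC = 273 - 54y + 3y^2.
At the minimum of AVC, MC = AVC. MC = 273 - 108y + 9y^2; setting MC = AVC gives 6y^2 - 54y = 0, so y = 9. min AVC = 30.
For P < $30 the firm produces nothing.

$30 per unit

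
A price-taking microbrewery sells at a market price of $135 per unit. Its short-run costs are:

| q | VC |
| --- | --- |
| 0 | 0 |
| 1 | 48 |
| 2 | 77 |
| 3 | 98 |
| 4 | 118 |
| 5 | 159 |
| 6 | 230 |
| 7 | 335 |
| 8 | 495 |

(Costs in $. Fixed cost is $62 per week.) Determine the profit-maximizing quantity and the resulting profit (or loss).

q = 7; profit = $548

Profit at each row (π = 135q − TC): q=0: -62; q=1: 25; q=2: 131; q=3: 245; q=4: 360; q=5: 454; q=6: 518; q=7: 548; q=8: 523.
Profit is maximized at q = 7. AVC there is 335/7 = $47.86 ≤ P, so producing beats shutting down (which would give -$62).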